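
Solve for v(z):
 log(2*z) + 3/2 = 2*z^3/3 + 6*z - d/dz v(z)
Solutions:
 v(z) = C1 + z^4/6 + 3*z^2 - z*log(z) - z*log(2) - z/2


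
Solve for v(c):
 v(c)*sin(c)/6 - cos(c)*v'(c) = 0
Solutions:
 v(c) = C1/cos(c)^(1/6)


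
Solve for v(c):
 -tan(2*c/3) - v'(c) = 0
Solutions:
 v(c) = C1 + 3*log(cos(2*c/3))/2


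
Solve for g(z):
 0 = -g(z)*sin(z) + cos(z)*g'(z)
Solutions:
 g(z) = C1/cos(z)


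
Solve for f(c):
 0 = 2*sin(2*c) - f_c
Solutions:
 f(c) = C1 - cos(2*c)


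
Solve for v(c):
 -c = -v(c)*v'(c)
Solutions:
 v(c) = -sqrt(C1 + c^2)
 v(c) = sqrt(C1 + c^2)


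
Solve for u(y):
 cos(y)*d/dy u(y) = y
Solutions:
 u(y) = C1 + Integral(y/cos(y), y)


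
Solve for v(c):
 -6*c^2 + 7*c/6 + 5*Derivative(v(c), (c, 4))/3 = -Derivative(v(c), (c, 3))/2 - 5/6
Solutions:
 v(c) = C1 + C2*c + C3*c^2 + C4*exp(-3*c/10) + c^5/5 - 247*c^4/72 + 2455*c^3/54


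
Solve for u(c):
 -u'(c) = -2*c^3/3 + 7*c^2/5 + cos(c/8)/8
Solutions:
 u(c) = C1 + c^4/6 - 7*c^3/15 - sin(c/8)


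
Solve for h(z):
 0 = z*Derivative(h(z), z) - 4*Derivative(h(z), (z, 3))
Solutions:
 h(z) = C1 + Integral(C2*airyai(2^(1/3)*z/2) + C3*airybi(2^(1/3)*z/2), z)


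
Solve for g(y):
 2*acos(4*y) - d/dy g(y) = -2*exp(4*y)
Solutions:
 g(y) = C1 + 2*y*acos(4*y) - sqrt(1 - 16*y^2)/2 + exp(4*y)/2


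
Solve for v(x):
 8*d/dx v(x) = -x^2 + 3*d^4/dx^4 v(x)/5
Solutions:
 v(x) = C1 + C4*exp(2*3^(2/3)*5^(1/3)*x/3) - x^3/24 + (C2*sin(3^(1/6)*5^(1/3)*x) + C3*cos(3^(1/6)*5^(1/3)*x))*exp(-3^(2/3)*5^(1/3)*x/3)


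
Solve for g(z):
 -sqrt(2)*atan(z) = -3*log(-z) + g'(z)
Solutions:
 g(z) = C1 + 3*z*log(-z) - 3*z - sqrt(2)*(z*atan(z) - log(z^2 + 1)/2)


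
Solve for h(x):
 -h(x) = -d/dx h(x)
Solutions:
 h(x) = C1*exp(x)


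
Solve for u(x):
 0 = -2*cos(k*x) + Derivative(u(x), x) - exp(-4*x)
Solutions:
 u(x) = C1 - exp(-4*x)/4 + 2*sin(k*x)/k


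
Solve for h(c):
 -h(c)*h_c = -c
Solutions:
 h(c) = -sqrt(C1 + c^2)
 h(c) = sqrt(C1 + c^2)


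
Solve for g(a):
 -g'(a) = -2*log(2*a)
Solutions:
 g(a) = C1 + 2*a*log(a) - 2*a + a*log(4)


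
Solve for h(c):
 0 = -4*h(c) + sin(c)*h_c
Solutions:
 h(c) = C1*(cos(c)^2 - 2*cos(c) + 1)/(cos(c)^2 + 2*cos(c) + 1)


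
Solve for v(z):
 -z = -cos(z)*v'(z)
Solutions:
 v(z) = C1 + Integral(z/cos(z), z)


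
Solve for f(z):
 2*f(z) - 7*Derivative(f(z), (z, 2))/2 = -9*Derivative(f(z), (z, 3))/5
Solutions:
 f(z) = C1*exp(z*(245*5^(2/3)/(108*sqrt(519) + 8921)^(1/3) + 5^(1/3)*(108*sqrt(519) + 8921)^(1/3) + 70)/108)*sin(sqrt(3)*5^(1/3)*z*(-(108*sqrt(519) + 8921)^(1/3) + 245*5^(1/3)/(108*sqrt(519) + 8921)^(1/3))/108) + C2*exp(z*(245*5^(2/3)/(108*sqrt(519) + 8921)^(1/3) + 5^(1/3)*(108*sqrt(519) + 8921)^(1/3) + 70)/108)*cos(sqrt(3)*5^(1/3)*z*(-(108*sqrt(519) + 8921)^(1/3) + 245*5^(1/3)/(108*sqrt(519) + 8921)^(1/3))/108) + C3*exp(z*(-5^(1/3)*(108*sqrt(519) + 8921)^(1/3) - 245*5^(2/3)/(108*sqrt(519) + 8921)^(1/3) + 35)/54)


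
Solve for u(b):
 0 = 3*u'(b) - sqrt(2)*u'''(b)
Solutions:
 u(b) = C1 + C2*exp(-2^(3/4)*sqrt(3)*b/2) + C3*exp(2^(3/4)*sqrt(3)*b/2)


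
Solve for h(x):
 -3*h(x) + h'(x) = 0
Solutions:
 h(x) = C1*exp(3*x)


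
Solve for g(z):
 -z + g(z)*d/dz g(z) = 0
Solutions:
 g(z) = -sqrt(C1 + z^2)
 g(z) = sqrt(C1 + z^2)


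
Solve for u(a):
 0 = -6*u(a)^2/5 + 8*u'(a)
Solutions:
 u(a) = -20/(C1 + 3*a)


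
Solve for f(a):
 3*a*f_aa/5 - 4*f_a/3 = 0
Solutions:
 f(a) = C1 + C2*a^(29/9)


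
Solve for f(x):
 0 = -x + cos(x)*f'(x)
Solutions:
 f(x) = C1 + Integral(x/cos(x), x)


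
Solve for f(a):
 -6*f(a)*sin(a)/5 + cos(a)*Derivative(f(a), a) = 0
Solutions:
 f(a) = C1/cos(a)^(6/5)


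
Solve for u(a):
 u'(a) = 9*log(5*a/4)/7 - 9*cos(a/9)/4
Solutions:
 u(a) = C1 + 9*a*log(a)/7 - 18*a*log(2)/7 - 9*a/7 + 9*a*log(5)/7 - 81*sin(a/9)/4


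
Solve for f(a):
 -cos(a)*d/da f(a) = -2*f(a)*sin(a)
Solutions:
 f(a) = C1/cos(a)^2


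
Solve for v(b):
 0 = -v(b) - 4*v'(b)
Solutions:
 v(b) = C1*exp(-b/4)


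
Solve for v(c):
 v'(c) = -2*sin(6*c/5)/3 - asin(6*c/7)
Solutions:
 v(c) = C1 - c*asin(6*c/7) - sqrt(49 - 36*c^2)/6 + 5*cos(6*c/5)/9


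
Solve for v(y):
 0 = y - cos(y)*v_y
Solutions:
 v(y) = C1 + Integral(y/cos(y), y)


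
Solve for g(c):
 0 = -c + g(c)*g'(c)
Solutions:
 g(c) = -sqrt(C1 + c^2)
 g(c) = sqrt(C1 + c^2)


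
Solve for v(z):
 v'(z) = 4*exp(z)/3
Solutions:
 v(z) = C1 + 4*exp(z)/3


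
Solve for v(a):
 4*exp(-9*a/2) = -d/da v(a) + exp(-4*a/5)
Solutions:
 v(a) = C1 + 8*exp(-9*a/2)/9 - 5*exp(-4*a/5)/4


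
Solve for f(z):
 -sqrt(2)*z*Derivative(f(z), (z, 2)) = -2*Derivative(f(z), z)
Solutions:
 f(z) = C1 + C2*z^(1 + sqrt(2))


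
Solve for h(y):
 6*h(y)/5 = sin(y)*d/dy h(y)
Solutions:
 h(y) = C1*(cos(y) - 1)^(3/5)/(cos(y) + 1)^(3/5)


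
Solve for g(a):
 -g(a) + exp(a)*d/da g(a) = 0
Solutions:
 g(a) = C1*exp(-exp(-a))


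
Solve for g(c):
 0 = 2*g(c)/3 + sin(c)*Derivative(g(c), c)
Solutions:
 g(c) = C1*(cos(c) + 1)^(1/3)/(cos(c) - 1)^(1/3)


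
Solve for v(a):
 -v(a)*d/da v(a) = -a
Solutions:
 v(a) = -sqrt(C1 + a^2)
 v(a) = sqrt(C1 + a^2)


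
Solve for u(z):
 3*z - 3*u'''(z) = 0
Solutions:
 u(z) = C1 + C2*z + C3*z^2 + z^4/24


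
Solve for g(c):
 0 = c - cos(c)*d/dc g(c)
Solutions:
 g(c) = C1 + Integral(c/cos(c), c)


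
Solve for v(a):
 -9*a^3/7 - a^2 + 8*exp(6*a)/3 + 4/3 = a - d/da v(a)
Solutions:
 v(a) = C1 + 9*a^4/28 + a^3/3 + a^2/2 - 4*a/3 - 4*exp(6*a)/9


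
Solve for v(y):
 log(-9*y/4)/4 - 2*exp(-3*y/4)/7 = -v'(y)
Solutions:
 v(y) = C1 - y*log(-y)/4 + y*(-2*log(3) + 1 + 2*log(2))/4 - 8*exp(-3*y/4)/21


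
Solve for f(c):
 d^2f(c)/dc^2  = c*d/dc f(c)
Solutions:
 f(c) = C1 + C2*erfi(sqrt(2)*c/2)


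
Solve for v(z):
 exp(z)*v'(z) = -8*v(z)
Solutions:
 v(z) = C1*exp(8*exp(-z))


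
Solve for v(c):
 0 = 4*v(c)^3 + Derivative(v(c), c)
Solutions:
 v(c) = -sqrt(2)*sqrt(-1/(C1 - 4*c))/2
 v(c) = sqrt(2)*sqrt(-1/(C1 - 4*c))/2


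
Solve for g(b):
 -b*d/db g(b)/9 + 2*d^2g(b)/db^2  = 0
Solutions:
 g(b) = C1 + C2*erfi(b/6)


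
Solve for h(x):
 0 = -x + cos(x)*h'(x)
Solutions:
 h(x) = C1 + Integral(x/cos(x), x)


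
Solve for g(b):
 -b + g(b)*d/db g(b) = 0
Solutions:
 g(b) = -sqrt(C1 + b^2)
 g(b) = sqrt(C1 + b^2)


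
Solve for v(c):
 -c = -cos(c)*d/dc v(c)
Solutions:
 v(c) = C1 + Integral(c/cos(c), c)


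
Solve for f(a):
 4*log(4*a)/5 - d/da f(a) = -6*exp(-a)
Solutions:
 f(a) = C1 + 4*a*log(a)/5 + 4*a*(-1 + 2*log(2))/5 - 6*exp(-a)


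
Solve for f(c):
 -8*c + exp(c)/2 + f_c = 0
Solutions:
 f(c) = C1 + 4*c^2 - exp(c)/2


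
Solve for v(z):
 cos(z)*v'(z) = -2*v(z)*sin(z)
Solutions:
 v(z) = C1*cos(z)^2


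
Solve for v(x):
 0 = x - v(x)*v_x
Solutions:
 v(x) = -sqrt(C1 + x^2)
 v(x) = sqrt(C1 + x^2)


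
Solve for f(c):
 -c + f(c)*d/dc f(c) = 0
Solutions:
 f(c) = -sqrt(C1 + c^2)
 f(c) = sqrt(C1 + c^2)


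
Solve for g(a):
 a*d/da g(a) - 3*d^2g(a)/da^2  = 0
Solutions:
 g(a) = C1 + C2*erfi(sqrt(6)*a/6)


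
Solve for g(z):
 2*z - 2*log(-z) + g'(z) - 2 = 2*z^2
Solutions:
 g(z) = C1 + 2*z^3/3 - z^2 + 2*z*log(-z)


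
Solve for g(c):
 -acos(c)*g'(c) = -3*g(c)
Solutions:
 g(c) = C1*exp(3*Integral(1/acos(c), c))


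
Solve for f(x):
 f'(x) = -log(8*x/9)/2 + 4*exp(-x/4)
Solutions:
 f(x) = C1 - x*log(x)/2 + x*(-3*log(2)/2 + 1/2 + log(3)) - 16*exp(-x/4)


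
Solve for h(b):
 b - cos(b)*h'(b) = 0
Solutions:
 h(b) = C1 + Integral(b/cos(b), b)


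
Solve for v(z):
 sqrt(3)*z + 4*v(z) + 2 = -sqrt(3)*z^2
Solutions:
 v(z) = -sqrt(3)*z^2/4 - sqrt(3)*z/4 - 1/2


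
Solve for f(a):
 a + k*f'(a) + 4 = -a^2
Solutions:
 f(a) = C1 - a^3/(3*k) - a^2/(2*k) - 4*a/k


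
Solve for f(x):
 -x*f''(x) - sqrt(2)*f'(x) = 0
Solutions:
 f(x) = C1 + C2*x^(1 - sqrt(2))


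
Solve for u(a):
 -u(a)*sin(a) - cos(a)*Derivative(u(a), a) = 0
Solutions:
 u(a) = C1*cos(a)


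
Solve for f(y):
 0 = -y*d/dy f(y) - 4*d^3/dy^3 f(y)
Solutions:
 f(y) = C1 + Integral(C2*airyai(-2^(1/3)*y/2) + C3*airybi(-2^(1/3)*y/2), y)


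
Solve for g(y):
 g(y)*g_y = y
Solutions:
 g(y) = -sqrt(C1 + y^2)
 g(y) = sqrt(C1 + y^2)


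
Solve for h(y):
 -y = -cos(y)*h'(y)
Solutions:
 h(y) = C1 + Integral(y/cos(y), y)


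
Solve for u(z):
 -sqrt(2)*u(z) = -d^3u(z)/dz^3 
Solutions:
 u(z) = C3*exp(2^(1/6)*z) + (C1*sin(2^(1/6)*sqrt(3)*z/2) + C2*cos(2^(1/6)*sqrt(3)*z/2))*exp(-2^(1/6)*z/2)


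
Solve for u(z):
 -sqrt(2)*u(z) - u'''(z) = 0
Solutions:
 u(z) = C3*exp(-2^(1/6)*z) + (C1*sin(2^(1/6)*sqrt(3)*z/2) + C2*cos(2^(1/6)*sqrt(3)*z/2))*exp(2^(1/6)*z/2)


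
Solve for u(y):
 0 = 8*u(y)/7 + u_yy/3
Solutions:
 u(y) = C1*sin(2*sqrt(42)*y/7) + C2*cos(2*sqrt(42)*y/7)


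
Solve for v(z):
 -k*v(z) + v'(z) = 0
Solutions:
 v(z) = C1*exp(k*z)


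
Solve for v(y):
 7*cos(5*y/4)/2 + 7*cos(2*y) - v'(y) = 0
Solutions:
 v(y) = C1 + 14*sin(5*y/4)/5 + 7*sin(2*y)/2


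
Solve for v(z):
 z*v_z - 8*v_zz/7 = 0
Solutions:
 v(z) = C1 + C2*erfi(sqrt(7)*z/4)


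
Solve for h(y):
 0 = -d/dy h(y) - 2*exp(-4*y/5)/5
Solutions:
 h(y) = C1 + exp(-4*y/5)/2


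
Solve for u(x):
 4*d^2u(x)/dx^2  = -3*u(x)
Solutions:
 u(x) = C1*sin(sqrt(3)*x/2) + C2*cos(sqrt(3)*x/2)


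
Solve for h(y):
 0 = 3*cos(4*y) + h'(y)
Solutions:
 h(y) = C1 - 3*sin(4*y)/4


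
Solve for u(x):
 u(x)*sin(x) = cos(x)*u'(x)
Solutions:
 u(x) = C1/cos(x)


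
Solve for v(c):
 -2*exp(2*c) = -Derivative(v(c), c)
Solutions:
 v(c) = C1 + exp(2*c)


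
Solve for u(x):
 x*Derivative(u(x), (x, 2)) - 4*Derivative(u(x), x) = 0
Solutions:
 u(x) = C1 + C2*x^5


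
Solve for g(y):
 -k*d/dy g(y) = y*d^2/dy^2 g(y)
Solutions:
 g(y) = C1 + y^(1 - re(k))*(C2*sin(log(y)*Abs(im(k))) + C3*cos(log(y)*im(k)))


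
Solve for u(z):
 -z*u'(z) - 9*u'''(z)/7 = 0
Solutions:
 u(z) = C1 + Integral(C2*airyai(-21^(1/3)*z/3) + C3*airybi(-21^(1/3)*z/3), z)


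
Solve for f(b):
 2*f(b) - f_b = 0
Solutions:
 f(b) = C1*exp(2*b)


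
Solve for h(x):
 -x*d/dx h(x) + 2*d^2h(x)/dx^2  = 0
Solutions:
 h(x) = C1 + C2*erfi(x/2)


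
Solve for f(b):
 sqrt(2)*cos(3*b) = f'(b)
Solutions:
 f(b) = C1 + sqrt(2)*sin(3*b)/3


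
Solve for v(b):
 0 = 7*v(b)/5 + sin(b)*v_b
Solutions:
 v(b) = C1*(cos(b) + 1)^(7/10)/(cos(b) - 1)^(7/10)


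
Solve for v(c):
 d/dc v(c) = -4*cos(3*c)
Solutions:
 v(c) = C1 - 4*sin(3*c)/3


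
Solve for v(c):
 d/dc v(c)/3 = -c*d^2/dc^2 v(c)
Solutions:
 v(c) = C1 + C2*c^(2/3)


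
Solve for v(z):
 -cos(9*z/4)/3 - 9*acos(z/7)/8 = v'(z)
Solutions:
 v(z) = C1 - 9*z*acos(z/7)/8 + 9*sqrt(49 - z^2)/8 - 4*sin(9*z/4)/27


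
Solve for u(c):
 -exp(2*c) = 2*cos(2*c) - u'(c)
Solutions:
 u(c) = C1 + exp(2*c)/2 + sin(2*c)


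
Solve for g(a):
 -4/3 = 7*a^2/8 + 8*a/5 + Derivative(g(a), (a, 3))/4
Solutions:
 g(a) = C1 + C2*a + C3*a^2 - 7*a^5/120 - 4*a^4/15 - 8*a^3/9


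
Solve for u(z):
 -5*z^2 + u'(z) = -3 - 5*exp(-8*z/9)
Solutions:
 u(z) = C1 + 5*z^3/3 - 3*z + 45*exp(-8*z/9)/8


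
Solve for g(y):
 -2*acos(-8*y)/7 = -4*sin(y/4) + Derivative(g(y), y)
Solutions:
 g(y) = C1 - 2*y*acos(-8*y)/7 - sqrt(1 - 64*y^2)/28 - 16*cos(y/4)


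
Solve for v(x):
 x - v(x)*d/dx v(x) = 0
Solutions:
 v(x) = -sqrt(C1 + x^2)
 v(x) = sqrt(C1 + x^2)


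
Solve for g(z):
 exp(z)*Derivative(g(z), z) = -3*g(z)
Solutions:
 g(z) = C1*exp(3*exp(-z))


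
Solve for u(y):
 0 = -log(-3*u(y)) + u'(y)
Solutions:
 -Integral(1/(log(-_y) + log(3)), (_y, u(y))) = C1 - y


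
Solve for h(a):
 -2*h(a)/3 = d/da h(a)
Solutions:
 h(a) = C1*exp(-2*a/3)


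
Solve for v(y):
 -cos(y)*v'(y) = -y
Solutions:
 v(y) = C1 + Integral(y/cos(y), y)


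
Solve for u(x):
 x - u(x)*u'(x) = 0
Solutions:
 u(x) = -sqrt(C1 + x^2)
 u(x) = sqrt(C1 + x^2)


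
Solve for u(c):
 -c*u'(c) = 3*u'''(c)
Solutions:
 u(c) = C1 + Integral(C2*airyai(-3^(2/3)*c/3) + C3*airybi(-3^(2/3)*c/3), c)


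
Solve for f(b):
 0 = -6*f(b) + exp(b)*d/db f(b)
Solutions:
 f(b) = C1*exp(-6*exp(-b))


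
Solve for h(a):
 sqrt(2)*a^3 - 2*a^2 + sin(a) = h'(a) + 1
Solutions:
 h(a) = C1 + sqrt(2)*a^4/4 - 2*a^3/3 - a - cos(a)


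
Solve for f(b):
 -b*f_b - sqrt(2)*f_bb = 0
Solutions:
 f(b) = C1 + C2*erf(2^(1/4)*b/2)


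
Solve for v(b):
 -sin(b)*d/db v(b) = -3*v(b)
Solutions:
 v(b) = C1*(cos(b) - 1)^(3/2)/(cos(b) + 1)^(3/2)


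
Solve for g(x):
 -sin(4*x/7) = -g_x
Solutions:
 g(x) = C1 - 7*cos(4*x/7)/4


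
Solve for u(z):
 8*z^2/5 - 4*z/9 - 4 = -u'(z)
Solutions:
 u(z) = C1 - 8*z^3/15 + 2*z^2/9 + 4*z


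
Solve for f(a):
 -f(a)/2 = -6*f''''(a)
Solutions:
 f(a) = C1*exp(-sqrt(2)*3^(3/4)*a/6) + C2*exp(sqrt(2)*3^(3/4)*a/6) + C3*sin(sqrt(2)*3^(3/4)*a/6) + C4*cos(sqrt(2)*3^(3/4)*a/6)


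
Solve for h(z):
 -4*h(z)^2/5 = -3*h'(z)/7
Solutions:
 h(z) = -15/(C1 + 28*z)


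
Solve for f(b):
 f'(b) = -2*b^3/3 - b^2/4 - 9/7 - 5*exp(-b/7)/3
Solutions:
 f(b) = C1 - b^4/6 - b^3/12 - 9*b/7 + 35*exp(-b/7)/3


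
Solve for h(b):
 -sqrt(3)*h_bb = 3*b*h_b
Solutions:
 h(b) = C1 + C2*erf(sqrt(2)*3^(1/4)*b/2)


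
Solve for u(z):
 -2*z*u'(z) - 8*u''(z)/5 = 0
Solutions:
 u(z) = C1 + C2*erf(sqrt(10)*z/4)


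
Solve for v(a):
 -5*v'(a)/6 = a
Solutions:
 v(a) = C1 - 3*a^2/5


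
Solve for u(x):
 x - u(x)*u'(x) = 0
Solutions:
 u(x) = -sqrt(C1 + x^2)
 u(x) = sqrt(C1 + x^2)


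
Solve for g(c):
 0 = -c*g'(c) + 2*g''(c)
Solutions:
 g(c) = C1 + C2*erfi(c/2)


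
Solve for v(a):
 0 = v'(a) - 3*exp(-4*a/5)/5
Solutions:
 v(a) = C1 - 3*exp(-4*a/5)/4


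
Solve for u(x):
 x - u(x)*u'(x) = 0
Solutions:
 u(x) = -sqrt(C1 + x^2)
 u(x) = sqrt(C1 + x^2)


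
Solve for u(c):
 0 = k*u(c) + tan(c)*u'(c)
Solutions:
 u(c) = C1*exp(-k*log(sin(c)))


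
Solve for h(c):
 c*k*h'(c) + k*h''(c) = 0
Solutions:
 h(c) = C1 + C2*erf(sqrt(2)*c/2)


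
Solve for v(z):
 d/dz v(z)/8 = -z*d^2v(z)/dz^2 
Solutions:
 v(z) = C1 + C2*z^(7/8)


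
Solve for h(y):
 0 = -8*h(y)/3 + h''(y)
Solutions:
 h(y) = C1*exp(-2*sqrt(6)*y/3) + C2*exp(2*sqrt(6)*y/3)


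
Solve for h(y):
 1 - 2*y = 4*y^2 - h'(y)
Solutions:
 h(y) = C1 + 4*y^3/3 + y^2 - y


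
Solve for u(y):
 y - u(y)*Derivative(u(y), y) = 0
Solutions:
 u(y) = -sqrt(C1 + y^2)
 u(y) = sqrt(C1 + y^2)


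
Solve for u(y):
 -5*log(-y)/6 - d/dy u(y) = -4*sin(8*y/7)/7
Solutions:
 u(y) = C1 - 5*y*log(-y)/6 + 5*y/6 - cos(8*y/7)/2


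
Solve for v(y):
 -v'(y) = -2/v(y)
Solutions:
 v(y) = -sqrt(C1 + 4*y)
 v(y) = sqrt(C1 + 4*y)


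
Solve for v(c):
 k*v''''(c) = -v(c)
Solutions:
 v(c) = C1*exp(-c*(-1/k)^(1/4)) + C2*exp(c*(-1/k)^(1/4)) + C3*exp(-I*c*(-1/k)^(1/4)) + C4*exp(I*c*(-1/k)^(1/4))


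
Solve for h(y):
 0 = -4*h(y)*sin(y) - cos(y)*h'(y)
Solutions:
 h(y) = C1*cos(y)^4


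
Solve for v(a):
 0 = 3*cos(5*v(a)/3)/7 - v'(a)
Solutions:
 -3*a/7 - 3*log(sin(5*v(a)/3) - 1)/10 + 3*log(sin(5*v(a)/3) + 1)/10 = C1


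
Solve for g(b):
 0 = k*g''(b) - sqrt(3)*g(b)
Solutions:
 g(b) = C1*exp(-3^(1/4)*b*sqrt(1/k)) + C2*exp(3^(1/4)*b*sqrt(1/k))


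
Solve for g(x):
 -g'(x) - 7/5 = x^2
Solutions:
 g(x) = C1 - x^3/3 - 7*x/5


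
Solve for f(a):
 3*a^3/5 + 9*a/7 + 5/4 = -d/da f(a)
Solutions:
 f(a) = C1 - 3*a^4/20 - 9*a^2/14 - 5*a/4


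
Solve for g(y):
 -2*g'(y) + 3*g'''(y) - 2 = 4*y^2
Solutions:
 g(y) = C1 + C2*exp(-sqrt(6)*y/3) + C3*exp(sqrt(6)*y/3) - 2*y^3/3 - 7*y


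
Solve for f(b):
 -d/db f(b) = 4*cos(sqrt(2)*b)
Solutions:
 f(b) = C1 - 2*sqrt(2)*sin(sqrt(2)*b)


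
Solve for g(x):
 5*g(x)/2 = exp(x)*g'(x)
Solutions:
 g(x) = C1*exp(-5*exp(-x)/2)


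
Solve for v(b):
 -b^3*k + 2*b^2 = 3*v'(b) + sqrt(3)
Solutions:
 v(b) = C1 - b^4*k/12 + 2*b^3/9 - sqrt(3)*b/3


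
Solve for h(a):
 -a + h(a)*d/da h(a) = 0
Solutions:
 h(a) = -sqrt(C1 + a^2)
 h(a) = sqrt(C1 + a^2)


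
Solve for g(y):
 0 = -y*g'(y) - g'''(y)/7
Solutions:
 g(y) = C1 + Integral(C2*airyai(-7^(1/3)*y) + C3*airybi(-7^(1/3)*y), y)


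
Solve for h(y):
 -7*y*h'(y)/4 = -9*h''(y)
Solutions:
 h(y) = C1 + C2*erfi(sqrt(14)*y/12)


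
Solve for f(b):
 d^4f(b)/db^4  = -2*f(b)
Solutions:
 f(b) = (C1*sin(2^(3/4)*b/2) + C2*cos(2^(3/4)*b/2))*exp(-2^(3/4)*b/2) + (C3*sin(2^(3/4)*b/2) + C4*cos(2^(3/4)*b/2))*exp(2^(3/4)*b/2)


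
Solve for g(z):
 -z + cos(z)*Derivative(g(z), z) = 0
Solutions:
 g(z) = C1 + Integral(z/cos(z), z)


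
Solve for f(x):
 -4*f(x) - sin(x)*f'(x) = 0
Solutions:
 f(x) = C1*(cos(x)^2 + 2*cos(x) + 1)/(cos(x)^2 - 2*cos(x) + 1)


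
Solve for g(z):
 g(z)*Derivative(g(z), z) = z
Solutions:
 g(z) = -sqrt(C1 + z^2)
 g(z) = sqrt(C1 + z^2)


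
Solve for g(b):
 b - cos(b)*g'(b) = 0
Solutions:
 g(b) = C1 + Integral(b/cos(b), b)


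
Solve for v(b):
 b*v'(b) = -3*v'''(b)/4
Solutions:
 v(b) = C1 + Integral(C2*airyai(-6^(2/3)*b/3) + C3*airybi(-6^(2/3)*b/3), b)


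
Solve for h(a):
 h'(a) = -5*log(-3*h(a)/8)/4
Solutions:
 4*Integral(1/(log(-_y) - 3*log(2) + log(3)), (_y, h(a)))/5 = C1 - a


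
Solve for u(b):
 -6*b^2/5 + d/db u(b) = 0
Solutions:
 u(b) = C1 + 2*b^3/5


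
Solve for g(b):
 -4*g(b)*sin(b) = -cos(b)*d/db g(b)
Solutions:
 g(b) = C1/cos(b)^4


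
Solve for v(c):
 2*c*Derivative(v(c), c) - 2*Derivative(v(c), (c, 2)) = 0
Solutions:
 v(c) = C1 + C2*erfi(sqrt(2)*c/2)


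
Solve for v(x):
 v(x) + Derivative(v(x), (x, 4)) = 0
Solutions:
 v(x) = (C1*sin(sqrt(2)*x/2) + C2*cos(sqrt(2)*x/2))*exp(-sqrt(2)*x/2) + (C3*sin(sqrt(2)*x/2) + C4*cos(sqrt(2)*x/2))*exp(sqrt(2)*x/2)


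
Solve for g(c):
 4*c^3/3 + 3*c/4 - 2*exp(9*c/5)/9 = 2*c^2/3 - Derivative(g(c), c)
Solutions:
 g(c) = C1 - c^4/3 + 2*c^3/9 - 3*c^2/8 + 10*exp(9*c/5)/81


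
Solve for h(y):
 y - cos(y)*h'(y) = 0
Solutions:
 h(y) = C1 + Integral(y/cos(y), y)


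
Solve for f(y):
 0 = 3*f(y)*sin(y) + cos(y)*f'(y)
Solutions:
 f(y) = C1*cos(y)^3


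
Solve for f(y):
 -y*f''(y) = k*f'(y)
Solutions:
 f(y) = C1 + y^(1 - re(k))*(C2*sin(log(y)*Abs(im(k))) + C3*cos(log(y)*im(k)))


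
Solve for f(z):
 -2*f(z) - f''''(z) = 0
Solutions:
 f(z) = (C1*sin(2^(3/4)*z/2) + C2*cos(2^(3/4)*z/2))*exp(-2^(3/4)*z/2) + (C3*sin(2^(3/4)*z/2) + C4*cos(2^(3/4)*z/2))*exp(2^(3/4)*z/2)


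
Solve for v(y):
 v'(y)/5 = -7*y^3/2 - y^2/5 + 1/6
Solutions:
 v(y) = C1 - 35*y^4/8 - y^3/3 + 5*y/6


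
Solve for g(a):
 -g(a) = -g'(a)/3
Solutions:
 g(a) = C1*exp(3*a)


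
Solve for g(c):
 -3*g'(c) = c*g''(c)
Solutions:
 g(c) = C1 + C2/c^2


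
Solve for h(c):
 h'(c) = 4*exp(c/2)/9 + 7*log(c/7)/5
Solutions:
 h(c) = C1 + 7*c*log(c)/5 + 7*c*(-log(7) - 1)/5 + 8*exp(c/2)/9


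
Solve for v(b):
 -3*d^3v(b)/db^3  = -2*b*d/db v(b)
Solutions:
 v(b) = C1 + Integral(C2*airyai(2^(1/3)*3^(2/3)*b/3) + C3*airybi(2^(1/3)*3^(2/3)*b/3), b)


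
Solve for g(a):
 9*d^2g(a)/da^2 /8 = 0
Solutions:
 g(a) = C1 + C2*a


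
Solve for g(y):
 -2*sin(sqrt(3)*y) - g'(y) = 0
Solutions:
 g(y) = C1 + 2*sqrt(3)*cos(sqrt(3)*y)/3


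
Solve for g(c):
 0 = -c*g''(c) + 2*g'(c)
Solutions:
 g(c) = C1 + C2*c^3


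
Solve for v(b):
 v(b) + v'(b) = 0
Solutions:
 v(b) = C1*exp(-b)


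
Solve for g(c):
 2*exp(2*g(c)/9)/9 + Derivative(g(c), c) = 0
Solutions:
 g(c) = 9*log(-sqrt(-1/(C1 - 2*c))) - 9*log(2)/2 + 18*log(3)
 g(c) = 9*log(-1/(C1 - 2*c))/2 - 9*log(2)/2 + 18*log(3)


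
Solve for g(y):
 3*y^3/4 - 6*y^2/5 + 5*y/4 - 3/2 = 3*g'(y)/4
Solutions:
 g(y) = C1 + y^4/4 - 8*y^3/15 + 5*y^2/6 - 2*y


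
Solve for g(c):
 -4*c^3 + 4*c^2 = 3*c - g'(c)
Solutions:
 g(c) = C1 + c^4 - 4*c^3/3 + 3*c^2/2


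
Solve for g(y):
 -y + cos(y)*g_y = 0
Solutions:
 g(y) = C1 + Integral(y/cos(y), y)


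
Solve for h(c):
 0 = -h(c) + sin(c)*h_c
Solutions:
 h(c) = C1*sqrt(cos(c) - 1)/sqrt(cos(c) + 1)


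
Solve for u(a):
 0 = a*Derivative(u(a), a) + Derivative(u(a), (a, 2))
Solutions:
 u(a) = C1 + C2*erf(sqrt(2)*a/2)


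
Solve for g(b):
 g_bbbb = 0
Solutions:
 g(b) = C1 + C2*b + C3*b^2 + C4*b^3


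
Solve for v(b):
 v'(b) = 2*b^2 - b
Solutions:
 v(b) = C1 + 2*b^3/3 - b^2/2


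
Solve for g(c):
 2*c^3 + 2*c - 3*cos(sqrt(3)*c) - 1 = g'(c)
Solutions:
 g(c) = C1 + c^4/2 + c^2 - c - sqrt(3)*sin(sqrt(3)*c)


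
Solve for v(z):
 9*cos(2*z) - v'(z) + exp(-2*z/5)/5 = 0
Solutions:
 v(z) = C1 + 9*sin(2*z)/2 - exp(-2*z/5)/2


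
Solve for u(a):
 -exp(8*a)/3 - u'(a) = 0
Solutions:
 u(a) = C1 - exp(8*a)/24


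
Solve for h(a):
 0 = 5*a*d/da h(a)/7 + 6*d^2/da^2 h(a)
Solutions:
 h(a) = C1 + C2*erf(sqrt(105)*a/42)


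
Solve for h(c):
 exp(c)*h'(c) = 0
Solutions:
 h(c) = C1


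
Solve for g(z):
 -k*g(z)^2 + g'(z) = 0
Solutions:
 g(z) = -1/(C1 + k*z)


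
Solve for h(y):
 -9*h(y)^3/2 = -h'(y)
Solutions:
 h(y) = -sqrt(-1/(C1 + 9*y))
 h(y) = sqrt(-1/(C1 + 9*y))


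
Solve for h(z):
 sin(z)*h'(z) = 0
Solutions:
 h(z) = C1


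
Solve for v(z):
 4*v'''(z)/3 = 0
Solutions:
 v(z) = C1 + C2*z + C3*z^2


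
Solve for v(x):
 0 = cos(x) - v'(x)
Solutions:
 v(x) = C1 + sin(x)


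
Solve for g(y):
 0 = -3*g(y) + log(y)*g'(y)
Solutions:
 g(y) = C1*exp(3*li(y))


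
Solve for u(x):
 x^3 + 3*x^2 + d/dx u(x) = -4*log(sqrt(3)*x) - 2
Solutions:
 u(x) = C1 - x^4/4 - x^3 - 4*x*log(x) - x*log(9) + 2*x


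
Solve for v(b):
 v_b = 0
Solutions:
 v(b) = C1


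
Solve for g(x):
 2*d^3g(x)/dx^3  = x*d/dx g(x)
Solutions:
 g(x) = C1 + Integral(C2*airyai(2^(2/3)*x/2) + C3*airybi(2^(2/3)*x/2), x)


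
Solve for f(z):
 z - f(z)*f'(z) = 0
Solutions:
 f(z) = -sqrt(C1 + z^2)
 f(z) = sqrt(C1 + z^2)


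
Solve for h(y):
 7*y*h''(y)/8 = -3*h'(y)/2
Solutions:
 h(y) = C1 + C2/y^(5/7)


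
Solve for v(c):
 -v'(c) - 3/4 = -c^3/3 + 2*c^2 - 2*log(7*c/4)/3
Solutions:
 v(c) = C1 + c^4/12 - 2*c^3/3 + 2*c*log(c)/3 - 17*c/12 - 2*c*log(2) + 2*c*log(14)/3


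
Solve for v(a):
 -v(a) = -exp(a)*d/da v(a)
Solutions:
 v(a) = C1*exp(-exp(-a))


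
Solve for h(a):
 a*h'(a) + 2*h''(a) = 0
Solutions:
 h(a) = C1 + C2*erf(a/2)


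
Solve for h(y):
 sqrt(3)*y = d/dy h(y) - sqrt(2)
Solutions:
 h(y) = C1 + sqrt(3)*y^2/2 + sqrt(2)*y


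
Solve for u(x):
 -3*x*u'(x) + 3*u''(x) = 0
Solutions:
 u(x) = C1 + C2*erfi(sqrt(2)*x/2)


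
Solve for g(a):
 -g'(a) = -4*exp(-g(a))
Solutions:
 g(a) = log(C1 + 4*a)


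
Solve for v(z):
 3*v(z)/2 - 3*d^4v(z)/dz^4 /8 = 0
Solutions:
 v(z) = C1*exp(-sqrt(2)*z) + C2*exp(sqrt(2)*z) + C3*sin(sqrt(2)*z) + C4*cos(sqrt(2)*z)


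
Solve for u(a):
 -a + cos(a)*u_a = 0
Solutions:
 u(a) = C1 + Integral(a/cos(a), a)


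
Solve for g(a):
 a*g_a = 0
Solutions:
 g(a) = C1


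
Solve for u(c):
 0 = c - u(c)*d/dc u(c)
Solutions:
 u(c) = -sqrt(C1 + c^2)
 u(c) = sqrt(C1 + c^2)


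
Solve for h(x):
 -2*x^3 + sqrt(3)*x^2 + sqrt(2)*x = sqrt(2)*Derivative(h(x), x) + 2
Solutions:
 h(x) = C1 - sqrt(2)*x^4/4 + sqrt(6)*x^3/6 + x^2/2 - sqrt(2)*x


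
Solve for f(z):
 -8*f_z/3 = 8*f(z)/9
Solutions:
 f(z) = C1*exp(-z/3)


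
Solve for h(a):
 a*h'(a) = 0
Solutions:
 h(a) = C1


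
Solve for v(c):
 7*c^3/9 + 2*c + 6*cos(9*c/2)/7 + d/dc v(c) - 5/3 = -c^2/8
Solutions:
 v(c) = C1 - 7*c^4/36 - c^3/24 - c^2 + 5*c/3 - 4*sin(9*c/2)/21


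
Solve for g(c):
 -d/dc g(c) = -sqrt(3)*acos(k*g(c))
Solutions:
 Integral(1/acos(_y*k), (_y, g(c))) = C1 + sqrt(3)*c


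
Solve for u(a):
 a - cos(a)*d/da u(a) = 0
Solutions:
 u(a) = C1 + Integral(a/cos(a), a)


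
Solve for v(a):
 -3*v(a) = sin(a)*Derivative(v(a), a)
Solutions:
 v(a) = C1*(cos(a) + 1)^(3/2)/(cos(a) - 1)^(3/2)


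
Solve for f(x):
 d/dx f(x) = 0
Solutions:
 f(x) = C1


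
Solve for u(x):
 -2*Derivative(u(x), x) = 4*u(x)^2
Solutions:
 u(x) = 1/(C1 + 2*x)


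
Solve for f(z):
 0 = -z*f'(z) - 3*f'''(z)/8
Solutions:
 f(z) = C1 + Integral(C2*airyai(-2*3^(2/3)*z/3) + C3*airybi(-2*3^(2/3)*z/3), z)


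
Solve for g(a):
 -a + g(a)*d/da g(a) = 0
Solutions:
 g(a) = -sqrt(C1 + a^2)
 g(a) = sqrt(C1 + a^2)


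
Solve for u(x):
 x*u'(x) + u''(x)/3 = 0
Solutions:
 u(x) = C1 + C2*erf(sqrt(6)*x/2)


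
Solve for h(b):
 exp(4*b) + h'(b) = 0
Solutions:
 h(b) = C1 - exp(4*b)/4


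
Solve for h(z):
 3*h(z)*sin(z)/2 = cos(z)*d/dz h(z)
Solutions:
 h(z) = C1/cos(z)^(3/2)


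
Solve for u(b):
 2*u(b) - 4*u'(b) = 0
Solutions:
 u(b) = C1*exp(b/2)


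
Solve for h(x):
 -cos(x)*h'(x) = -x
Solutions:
 h(x) = C1 + Integral(x/cos(x), x)


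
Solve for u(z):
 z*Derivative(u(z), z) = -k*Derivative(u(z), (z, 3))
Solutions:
 u(z) = C1 + Integral(C2*airyai(z*(-1/k)^(1/3)) + C3*airybi(z*(-1/k)^(1/3)), z)


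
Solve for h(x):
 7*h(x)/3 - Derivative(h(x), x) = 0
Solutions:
 h(x) = C1*exp(7*x/3)


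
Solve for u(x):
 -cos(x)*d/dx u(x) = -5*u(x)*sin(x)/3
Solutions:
 u(x) = C1/cos(x)^(5/3)


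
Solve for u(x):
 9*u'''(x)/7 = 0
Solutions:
 u(x) = C1 + C2*x + C3*x^2


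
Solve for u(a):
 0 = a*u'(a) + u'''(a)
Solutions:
 u(a) = C1 + Integral(C2*airyai(-a) + C3*airybi(-a), a)


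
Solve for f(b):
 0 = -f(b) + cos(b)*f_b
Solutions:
 f(b) = C1*sqrt(sin(b) + 1)/sqrt(sin(b) - 1)


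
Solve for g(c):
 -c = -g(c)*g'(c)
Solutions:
 g(c) = -sqrt(C1 + c^2)
 g(c) = sqrt(C1 + c^2)


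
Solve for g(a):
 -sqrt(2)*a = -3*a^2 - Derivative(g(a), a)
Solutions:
 g(a) = C1 - a^3 + sqrt(2)*a^2/2


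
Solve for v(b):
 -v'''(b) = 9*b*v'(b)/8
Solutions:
 v(b) = C1 + Integral(C2*airyai(-3^(2/3)*b/2) + C3*airybi(-3^(2/3)*b/2), b)


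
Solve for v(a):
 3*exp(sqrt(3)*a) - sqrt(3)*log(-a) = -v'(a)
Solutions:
 v(a) = C1 + sqrt(3)*a*log(-a) - sqrt(3)*a - sqrt(3)*exp(sqrt(3)*a)


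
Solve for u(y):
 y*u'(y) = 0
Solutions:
 u(y) = C1


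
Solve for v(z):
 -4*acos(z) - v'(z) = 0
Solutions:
 v(z) = C1 - 4*z*acos(z) + 4*sqrt(1 - z^2)


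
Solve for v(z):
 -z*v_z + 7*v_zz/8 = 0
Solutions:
 v(z) = C1 + C2*erfi(2*sqrt(7)*z/7)


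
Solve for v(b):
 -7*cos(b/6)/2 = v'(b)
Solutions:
 v(b) = C1 - 21*sin(b/6)


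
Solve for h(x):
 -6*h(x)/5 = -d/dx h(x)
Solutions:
 h(x) = C1*exp(6*x/5)


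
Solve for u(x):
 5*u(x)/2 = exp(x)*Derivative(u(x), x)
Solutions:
 u(x) = C1*exp(-5*exp(-x)/2)


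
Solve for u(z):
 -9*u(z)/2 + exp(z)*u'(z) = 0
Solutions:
 u(z) = C1*exp(-9*exp(-z)/2)


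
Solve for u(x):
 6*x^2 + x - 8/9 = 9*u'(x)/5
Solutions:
 u(x) = C1 + 10*x^3/9 + 5*x^2/18 - 40*x/81


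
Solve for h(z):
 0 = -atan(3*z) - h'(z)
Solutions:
 h(z) = C1 - z*atan(3*z) + log(9*z^2 + 1)/6


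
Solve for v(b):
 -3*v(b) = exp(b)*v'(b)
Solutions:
 v(b) = C1*exp(3*exp(-b))


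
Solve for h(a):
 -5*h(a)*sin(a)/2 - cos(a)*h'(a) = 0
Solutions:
 h(a) = C1*cos(a)^(5/2)


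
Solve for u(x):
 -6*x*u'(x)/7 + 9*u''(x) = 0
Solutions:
 u(x) = C1 + C2*erfi(sqrt(21)*x/21)


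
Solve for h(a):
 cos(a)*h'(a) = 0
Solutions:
 h(a) = C1


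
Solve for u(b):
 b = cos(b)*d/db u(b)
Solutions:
 u(b) = C1 + Integral(b/cos(b), b)


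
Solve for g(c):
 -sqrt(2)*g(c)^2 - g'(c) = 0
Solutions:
 g(c) = 1/(C1 + sqrt(2)*c)


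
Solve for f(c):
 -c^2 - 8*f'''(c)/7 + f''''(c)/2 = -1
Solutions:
 f(c) = C1 + C2*c + C3*c^2 + C4*exp(16*c/7) - 7*c^5/480 - 49*c^4/1536 + 553*c^3/6144


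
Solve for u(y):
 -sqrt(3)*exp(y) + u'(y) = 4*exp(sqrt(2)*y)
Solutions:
 u(y) = C1 + sqrt(3)*exp(y) + 2*sqrt(2)*exp(sqrt(2)*y)


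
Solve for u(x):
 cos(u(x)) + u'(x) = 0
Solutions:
 u(x) = pi - asin((C1 + exp(2*x))/(C1 - exp(2*x)))
 u(x) = asin((C1 + exp(2*x))/(C1 - exp(2*x)))


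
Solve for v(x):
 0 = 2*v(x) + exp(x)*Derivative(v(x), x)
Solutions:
 v(x) = C1*exp(2*exp(-x))


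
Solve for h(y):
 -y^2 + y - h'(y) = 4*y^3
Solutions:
 h(y) = C1 - y^4 - y^3/3 + y^2/2


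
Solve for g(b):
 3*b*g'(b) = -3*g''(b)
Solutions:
 g(b) = C1 + C2*erf(sqrt(2)*b/2)


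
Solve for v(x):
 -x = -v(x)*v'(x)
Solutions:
 v(x) = -sqrt(C1 + x^2)
 v(x) = sqrt(C1 + x^2)


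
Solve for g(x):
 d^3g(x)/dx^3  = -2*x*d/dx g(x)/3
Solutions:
 g(x) = C1 + Integral(C2*airyai(-2^(1/3)*3^(2/3)*x/3) + C3*airybi(-2^(1/3)*3^(2/3)*x/3), x)


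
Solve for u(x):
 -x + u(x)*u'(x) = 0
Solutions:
 u(x) = -sqrt(C1 + x^2)
 u(x) = sqrt(C1 + x^2)


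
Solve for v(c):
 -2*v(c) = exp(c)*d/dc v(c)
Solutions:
 v(c) = C1*exp(2*exp(-c))


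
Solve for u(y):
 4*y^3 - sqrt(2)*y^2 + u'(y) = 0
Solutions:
 u(y) = C1 - y^4 + sqrt(2)*y^3/3


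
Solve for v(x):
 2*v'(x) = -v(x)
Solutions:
 v(x) = C1*exp(-x/2)


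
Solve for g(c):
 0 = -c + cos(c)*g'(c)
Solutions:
 g(c) = C1 + Integral(c/cos(c), c)


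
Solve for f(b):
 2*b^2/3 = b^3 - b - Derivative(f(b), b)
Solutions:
 f(b) = C1 + b^4/4 - 2*b^3/9 - b^2/2


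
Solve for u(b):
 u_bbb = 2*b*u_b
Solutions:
 u(b) = C1 + Integral(C2*airyai(2^(1/3)*b) + C3*airybi(2^(1/3)*b), b)


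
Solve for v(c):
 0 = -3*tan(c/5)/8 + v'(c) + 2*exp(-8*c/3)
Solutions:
 v(c) = C1 + 15*log(tan(c/5)^2 + 1)/16 + 3*exp(-8*c/3)/4


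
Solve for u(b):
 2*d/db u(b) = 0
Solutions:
 u(b) = C1


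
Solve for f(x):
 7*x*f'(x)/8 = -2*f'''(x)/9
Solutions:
 f(x) = C1 + Integral(C2*airyai(-2^(2/3)*63^(1/3)*x/4) + C3*airybi(-2^(2/3)*63^(1/3)*x/4), x)


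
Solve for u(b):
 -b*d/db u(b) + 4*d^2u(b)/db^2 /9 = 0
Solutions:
 u(b) = C1 + C2*erfi(3*sqrt(2)*b/4)


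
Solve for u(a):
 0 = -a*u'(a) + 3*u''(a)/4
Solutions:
 u(a) = C1 + C2*erfi(sqrt(6)*a/3)


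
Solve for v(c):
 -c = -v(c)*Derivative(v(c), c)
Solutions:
 v(c) = -sqrt(C1 + c^2)
 v(c) = sqrt(C1 + c^2)


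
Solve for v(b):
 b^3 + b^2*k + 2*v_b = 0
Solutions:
 v(b) = C1 - b^4/8 - b^3*k/6


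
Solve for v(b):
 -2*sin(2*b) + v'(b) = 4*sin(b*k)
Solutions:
 v(b) = C1 - cos(2*b) - 4*cos(b*k)/k


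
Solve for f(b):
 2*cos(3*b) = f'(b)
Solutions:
 f(b) = C1 + 2*sin(3*b)/3


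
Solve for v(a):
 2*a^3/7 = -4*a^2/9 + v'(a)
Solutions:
 v(a) = C1 + a^4/14 + 4*a^3/27


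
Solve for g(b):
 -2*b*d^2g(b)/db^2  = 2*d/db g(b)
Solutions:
 g(b) = C1 + C2*log(b)


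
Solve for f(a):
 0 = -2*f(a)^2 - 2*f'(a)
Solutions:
 f(a) = 1/(C1 + a)


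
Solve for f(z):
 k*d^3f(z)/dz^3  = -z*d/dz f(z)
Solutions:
 f(z) = C1 + Integral(C2*airyai(z*(-1/k)^(1/3)) + C3*airybi(z*(-1/k)^(1/3)), z)


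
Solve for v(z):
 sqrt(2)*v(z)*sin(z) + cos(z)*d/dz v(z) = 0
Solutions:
 v(z) = C1*cos(z)^(sqrt(2))


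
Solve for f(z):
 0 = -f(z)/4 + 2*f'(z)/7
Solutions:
 f(z) = C1*exp(7*z/8)


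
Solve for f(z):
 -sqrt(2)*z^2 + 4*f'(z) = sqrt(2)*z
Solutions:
 f(z) = C1 + sqrt(2)*z^3/12 + sqrt(2)*z^2/8


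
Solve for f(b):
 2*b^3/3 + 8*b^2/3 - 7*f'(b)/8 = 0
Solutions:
 f(b) = C1 + 4*b^4/21 + 64*b^3/63


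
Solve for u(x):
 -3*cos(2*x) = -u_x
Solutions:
 u(x) = C1 + 3*sin(2*x)/2


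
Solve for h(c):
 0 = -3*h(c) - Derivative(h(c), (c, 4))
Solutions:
 h(c) = (C1*sin(sqrt(2)*3^(1/4)*c/2) + C2*cos(sqrt(2)*3^(1/4)*c/2))*exp(-sqrt(2)*3^(1/4)*c/2) + (C3*sin(sqrt(2)*3^(1/4)*c/2) + C4*cos(sqrt(2)*3^(1/4)*c/2))*exp(sqrt(2)*3^(1/4)*c/2)


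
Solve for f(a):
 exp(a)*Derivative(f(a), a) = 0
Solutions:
 f(a) = C1


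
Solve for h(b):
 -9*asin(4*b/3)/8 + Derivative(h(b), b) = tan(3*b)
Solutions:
 h(b) = C1 + 9*b*asin(4*b/3)/8 + 9*sqrt(9 - 16*b^2)/32 - log(cos(3*b))/3


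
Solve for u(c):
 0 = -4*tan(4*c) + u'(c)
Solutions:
 u(c) = C1 - log(cos(4*c))


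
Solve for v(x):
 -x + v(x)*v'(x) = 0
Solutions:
 v(x) = -sqrt(C1 + x^2)
 v(x) = sqrt(C1 + x^2)


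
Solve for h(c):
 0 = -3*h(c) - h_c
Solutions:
 h(c) = C1*exp(-3*c)


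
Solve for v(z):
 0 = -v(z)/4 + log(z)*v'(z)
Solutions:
 v(z) = C1*exp(li(z)/4)


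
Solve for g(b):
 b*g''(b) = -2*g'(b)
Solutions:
 g(b) = C1 + C2/b


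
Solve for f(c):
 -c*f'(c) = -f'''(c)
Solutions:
 f(c) = C1 + Integral(C2*airyai(c) + C3*airybi(c), c)


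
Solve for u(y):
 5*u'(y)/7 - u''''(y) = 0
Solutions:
 u(y) = C1 + C4*exp(5^(1/3)*7^(2/3)*y/7) + (C2*sin(sqrt(3)*5^(1/3)*7^(2/3)*y/14) + C3*cos(sqrt(3)*5^(1/3)*7^(2/3)*y/14))*exp(-5^(1/3)*7^(2/3)*y/14)


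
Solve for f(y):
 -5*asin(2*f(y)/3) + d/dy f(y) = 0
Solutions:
 Integral(1/asin(2*_y/3), (_y, f(y))) = C1 + 5*y


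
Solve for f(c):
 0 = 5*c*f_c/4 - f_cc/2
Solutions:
 f(c) = C1 + C2*erfi(sqrt(5)*c/2)


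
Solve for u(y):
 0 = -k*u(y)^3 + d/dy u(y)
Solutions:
 u(y) = -sqrt(2)*sqrt(-1/(C1 + k*y))/2
 u(y) = sqrt(2)*sqrt(-1/(C1 + k*y))/2


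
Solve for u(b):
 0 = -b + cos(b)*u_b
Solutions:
 u(b) = C1 + Integral(b/cos(b), b)


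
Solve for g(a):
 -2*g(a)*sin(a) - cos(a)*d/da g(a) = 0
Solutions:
 g(a) = C1*cos(a)^2


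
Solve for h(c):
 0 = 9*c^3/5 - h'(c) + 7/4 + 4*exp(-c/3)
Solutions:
 h(c) = C1 + 9*c^4/20 + 7*c/4 - 12*exp(-c/3)


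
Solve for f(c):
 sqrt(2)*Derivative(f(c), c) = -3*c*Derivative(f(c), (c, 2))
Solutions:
 f(c) = C1 + C2*c^(1 - sqrt(2)/3)


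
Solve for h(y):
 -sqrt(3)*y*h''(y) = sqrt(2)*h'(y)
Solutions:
 h(y) = C1 + C2*y^(1 - sqrt(6)/3)


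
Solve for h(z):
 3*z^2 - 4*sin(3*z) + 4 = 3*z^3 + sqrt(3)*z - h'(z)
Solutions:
 h(z) = C1 + 3*z^4/4 - z^3 + sqrt(3)*z^2/2 - 4*z - 4*cos(3*z)/3


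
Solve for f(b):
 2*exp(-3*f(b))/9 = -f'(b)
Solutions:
 f(b) = log(C1 - 2*b/3)/3
 f(b) = log((-1 - sqrt(3)*I)*(C1 - 2*b/3)^(1/3)/2)
 f(b) = log((-1 + sqrt(3)*I)*(C1 - 2*b/3)^(1/3)/2)


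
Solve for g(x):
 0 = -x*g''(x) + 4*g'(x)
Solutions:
 g(x) = C1 + C2*x^5


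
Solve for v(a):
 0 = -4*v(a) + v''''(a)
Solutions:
 v(a) = C1*exp(-sqrt(2)*a) + C2*exp(sqrt(2)*a) + C3*sin(sqrt(2)*a) + C4*cos(sqrt(2)*a)


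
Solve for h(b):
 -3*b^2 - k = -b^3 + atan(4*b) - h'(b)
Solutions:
 h(b) = C1 - b^4/4 + b^3 + b*k + b*atan(4*b) - log(16*b^2 + 1)/8


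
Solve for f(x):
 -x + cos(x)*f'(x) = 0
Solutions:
 f(x) = C1 + Integral(x/cos(x), x)


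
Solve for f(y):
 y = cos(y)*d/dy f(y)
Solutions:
 f(y) = C1 + Integral(y/cos(y), y)


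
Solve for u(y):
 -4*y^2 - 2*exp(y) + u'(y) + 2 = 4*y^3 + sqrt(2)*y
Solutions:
 u(y) = C1 + y^4 + 4*y^3/3 + sqrt(2)*y^2/2 - 2*y + 2*exp(y)


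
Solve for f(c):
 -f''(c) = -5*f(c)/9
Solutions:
 f(c) = C1*exp(-sqrt(5)*c/3) + C2*exp(sqrt(5)*c/3)


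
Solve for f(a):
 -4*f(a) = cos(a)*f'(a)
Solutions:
 f(a) = C1*(sin(a)^2 - 2*sin(a) + 1)/(sin(a)^2 + 2*sin(a) + 1)


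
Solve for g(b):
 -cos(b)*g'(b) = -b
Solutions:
 g(b) = C1 + Integral(b/cos(b), b)


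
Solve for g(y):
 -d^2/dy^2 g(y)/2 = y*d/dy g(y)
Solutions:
 g(y) = C1 + C2*erf(y)


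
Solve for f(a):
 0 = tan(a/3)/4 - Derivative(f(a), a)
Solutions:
 f(a) = C1 - 3*log(cos(a/3))/4


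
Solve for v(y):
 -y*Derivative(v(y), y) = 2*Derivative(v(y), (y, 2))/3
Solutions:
 v(y) = C1 + C2*erf(sqrt(3)*y/2)


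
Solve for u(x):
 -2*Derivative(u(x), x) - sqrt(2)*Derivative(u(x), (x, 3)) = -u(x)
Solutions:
 u(x) = C1*exp(-x*(-4*2^(1/6)*3^(2/3)/(9*sqrt(2) + sqrt(6)*sqrt(16*sqrt(2) + 27))^(1/3) + 6^(1/3)*(9*sqrt(2) + sqrt(6)*sqrt(16*sqrt(2) + 27))^(1/3))/12)*sin(x*(6^(1/6)/(9*sqrt(2) + sqrt(6)*sqrt(16*sqrt(2) + 27))^(1/3) + 2^(1/3)*3^(5/6)*(9*sqrt(2) + sqrt(6)*sqrt(16*sqrt(2) + 27))^(1/3)/12)) + C2*exp(-x*(-4*2^(1/6)*3^(2/3)/(9*sqrt(2) + sqrt(6)*sqrt(16*sqrt(2) + 27))^(1/3) + 6^(1/3)*(9*sqrt(2) + sqrt(6)*sqrt(16*sqrt(2) + 27))^(1/3))/12)*cos(x*(6^(1/6)/(9*sqrt(2) + sqrt(6)*sqrt(16*sqrt(2) + 27))^(1/3) + 2^(1/3)*3^(5/6)*(9*sqrt(2) + sqrt(6)*sqrt(16*sqrt(2) + 27))^(1/3)/12)) + C3*exp(x*(-4*2^(1/6)*3^(2/3)/(9*sqrt(2) + sqrt(6)*sqrt(16*sqrt(2) + 27))^(1/3) + 6^(1/3)*(9*sqrt(2) + sqrt(6)*sqrt(16*sqrt(2) + 27))^(1/3))/6)


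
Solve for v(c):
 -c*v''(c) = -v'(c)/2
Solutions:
 v(c) = C1 + C2*c^(3/2)


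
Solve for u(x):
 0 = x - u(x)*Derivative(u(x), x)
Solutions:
 u(x) = -sqrt(C1 + x^2)
 u(x) = sqrt(C1 + x^2)


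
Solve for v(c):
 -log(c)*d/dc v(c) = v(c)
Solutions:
 v(c) = C1*exp(-li(c))


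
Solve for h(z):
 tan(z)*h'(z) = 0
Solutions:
 h(z) = C1


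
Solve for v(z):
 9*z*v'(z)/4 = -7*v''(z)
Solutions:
 v(z) = C1 + C2*erf(3*sqrt(14)*z/28)


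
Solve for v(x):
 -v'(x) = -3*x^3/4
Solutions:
 v(x) = C1 + 3*x^4/16


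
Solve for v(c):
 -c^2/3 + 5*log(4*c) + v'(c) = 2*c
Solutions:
 v(c) = C1 + c^3/9 + c^2 - 5*c*log(c) - c*log(1024) + 5*c


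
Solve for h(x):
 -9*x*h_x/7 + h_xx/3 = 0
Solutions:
 h(x) = C1 + C2*erfi(3*sqrt(42)*x/14)


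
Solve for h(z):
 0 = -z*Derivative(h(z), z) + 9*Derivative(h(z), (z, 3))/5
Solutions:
 h(z) = C1 + Integral(C2*airyai(15^(1/3)*z/3) + C3*airybi(15^(1/3)*z/3), z)


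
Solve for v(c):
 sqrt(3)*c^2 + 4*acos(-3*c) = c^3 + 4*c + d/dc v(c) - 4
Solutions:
 v(c) = C1 - c^4/4 + sqrt(3)*c^3/3 - 2*c^2 + 4*c*acos(-3*c) + 4*c + 4*sqrt(1 - 9*c^2)/3


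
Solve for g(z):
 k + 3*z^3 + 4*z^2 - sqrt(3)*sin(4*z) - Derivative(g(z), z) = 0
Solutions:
 g(z) = C1 + k*z + 3*z^4/4 + 4*z^3/3 + sqrt(3)*cos(4*z)/4


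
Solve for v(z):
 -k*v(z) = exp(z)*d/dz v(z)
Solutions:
 v(z) = C1*exp(k*exp(-z))


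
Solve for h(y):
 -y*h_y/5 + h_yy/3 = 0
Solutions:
 h(y) = C1 + C2*erfi(sqrt(30)*y/10)


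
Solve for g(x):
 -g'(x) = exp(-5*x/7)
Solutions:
 g(x) = C1 + 7*exp(-5*x/7)/5


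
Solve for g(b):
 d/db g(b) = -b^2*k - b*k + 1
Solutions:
 g(b) = C1 - b^3*k/3 - b^2*k/2 + b


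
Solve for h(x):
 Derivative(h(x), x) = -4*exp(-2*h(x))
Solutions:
 h(x) = log(-sqrt(C1 - 8*x))
 h(x) = log(C1 - 8*x)/2


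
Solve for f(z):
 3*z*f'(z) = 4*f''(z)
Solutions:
 f(z) = C1 + C2*erfi(sqrt(6)*z/4)


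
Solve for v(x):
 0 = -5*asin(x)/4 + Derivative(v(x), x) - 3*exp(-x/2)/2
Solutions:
 v(x) = C1 + 5*x*asin(x)/4 + 5*sqrt(1 - x^2)/4 - 3*exp(-x/2)


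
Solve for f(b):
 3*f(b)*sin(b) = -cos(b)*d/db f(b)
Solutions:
 f(b) = C1*cos(b)^3


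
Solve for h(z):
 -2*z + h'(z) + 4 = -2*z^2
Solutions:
 h(z) = C1 - 2*z^3/3 + z^2 - 4*z


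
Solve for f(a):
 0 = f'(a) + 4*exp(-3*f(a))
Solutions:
 f(a) = log(C1 - 12*a)/3
 f(a) = log((-3^(1/3) - 3^(5/6)*I)*(C1 - 4*a)^(1/3)/2)
 f(a) = log((-3^(1/3) + 3^(5/6)*I)*(C1 - 4*a)^(1/3)/2)


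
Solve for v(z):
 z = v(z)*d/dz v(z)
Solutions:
 v(z) = -sqrt(C1 + z^2)
 v(z) = sqrt(C1 + z^2)


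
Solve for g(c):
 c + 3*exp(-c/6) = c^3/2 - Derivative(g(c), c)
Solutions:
 g(c) = C1 + c^4/8 - c^2/2 + 18*exp(-c/6)


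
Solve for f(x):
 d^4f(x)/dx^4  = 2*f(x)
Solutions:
 f(x) = C1*exp(-2^(1/4)*x) + C2*exp(2^(1/4)*x) + C3*sin(2^(1/4)*x) + C4*cos(2^(1/4)*x)


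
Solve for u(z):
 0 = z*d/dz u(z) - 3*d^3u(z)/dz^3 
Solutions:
 u(z) = C1 + Integral(C2*airyai(3^(2/3)*z/3) + C3*airybi(3^(2/3)*z/3), z)


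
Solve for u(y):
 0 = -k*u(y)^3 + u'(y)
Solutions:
 u(y) = -sqrt(2)*sqrt(-1/(C1 + k*y))/2
 u(y) = sqrt(2)*sqrt(-1/(C1 + k*y))/2


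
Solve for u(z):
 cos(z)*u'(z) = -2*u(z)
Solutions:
 u(z) = C1*(sin(z) - 1)/(sin(z) + 1)


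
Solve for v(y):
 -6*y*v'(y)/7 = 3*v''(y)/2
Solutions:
 v(y) = C1 + C2*erf(sqrt(14)*y/7)


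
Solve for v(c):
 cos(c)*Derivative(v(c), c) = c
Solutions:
 v(c) = C1 + Integral(c/cos(c), c)
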